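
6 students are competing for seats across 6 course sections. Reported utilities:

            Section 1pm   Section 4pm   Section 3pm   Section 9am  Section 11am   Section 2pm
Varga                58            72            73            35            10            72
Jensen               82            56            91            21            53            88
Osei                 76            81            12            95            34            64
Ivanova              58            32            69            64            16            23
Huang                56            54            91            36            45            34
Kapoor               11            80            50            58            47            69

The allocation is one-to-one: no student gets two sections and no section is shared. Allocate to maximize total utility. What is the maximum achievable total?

Optimal: Varga→Section 4pm (72 points), Jensen→Section 2pm (88 points), Osei→Section 9am (95 points), Ivanova→Section 1pm (58 points), Huang→Section 3pm (91 points), Kapoor→Section 11am (47 points) — total 72+88+95+58+91+47 = 451 points.
Column-greedy (each section in turn goes to its best remaining student) gives 437 points, worse by 14.

Max total: 451 points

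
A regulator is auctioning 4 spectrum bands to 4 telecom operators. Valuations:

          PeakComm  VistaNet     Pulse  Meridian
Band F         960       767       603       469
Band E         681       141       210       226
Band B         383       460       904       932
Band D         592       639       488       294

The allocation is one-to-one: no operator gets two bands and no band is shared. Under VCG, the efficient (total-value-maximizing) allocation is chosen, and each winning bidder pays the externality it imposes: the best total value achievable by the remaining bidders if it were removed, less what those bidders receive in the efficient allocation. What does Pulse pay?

Efficient allocation: PeakComm→Band E ($681M), VistaNet→Band F ($767M), Pulse→Band D ($488M), Meridian→Band B ($932M); total welfare W = $2868M.
Pulse receives Band D at value $488M, so the others get W − 488 = $2380M.
Without Pulse: best allocation of the remaining 3 bidders over all 4 bands is PeakComm→Band F ($960M), VistaNet→Band D ($639M), Meridian→Band B ($932M), total $2531M.
VCG payment = (others' best without Pulse) − (others' welfare with Pulse) = 2531 − 2380 = $151M.

Pulse pays $151M.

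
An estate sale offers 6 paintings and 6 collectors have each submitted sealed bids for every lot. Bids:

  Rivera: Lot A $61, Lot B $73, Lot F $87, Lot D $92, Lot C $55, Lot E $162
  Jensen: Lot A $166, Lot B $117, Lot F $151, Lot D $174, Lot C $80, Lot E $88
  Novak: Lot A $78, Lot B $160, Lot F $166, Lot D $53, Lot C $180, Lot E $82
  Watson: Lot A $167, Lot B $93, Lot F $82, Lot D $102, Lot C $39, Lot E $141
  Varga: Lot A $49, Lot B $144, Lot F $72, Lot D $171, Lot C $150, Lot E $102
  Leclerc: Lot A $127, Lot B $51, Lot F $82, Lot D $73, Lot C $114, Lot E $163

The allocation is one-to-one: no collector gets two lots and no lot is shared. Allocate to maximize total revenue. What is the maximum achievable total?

Optimal: Rivera→Lot E ($162), Jensen→Lot D ($174), Novak→Lot F ($166), Watson→Lot A ($167), Varga→Lot B ($144), Leclerc→Lot C ($114) — total 162+174+166+167+144+114 = $927.
Column-greedy (each lot in turn goes to its best remaining collector) gives $925, worse by 2.
No other one-to-one assignment exceeds $927.

Max total: $927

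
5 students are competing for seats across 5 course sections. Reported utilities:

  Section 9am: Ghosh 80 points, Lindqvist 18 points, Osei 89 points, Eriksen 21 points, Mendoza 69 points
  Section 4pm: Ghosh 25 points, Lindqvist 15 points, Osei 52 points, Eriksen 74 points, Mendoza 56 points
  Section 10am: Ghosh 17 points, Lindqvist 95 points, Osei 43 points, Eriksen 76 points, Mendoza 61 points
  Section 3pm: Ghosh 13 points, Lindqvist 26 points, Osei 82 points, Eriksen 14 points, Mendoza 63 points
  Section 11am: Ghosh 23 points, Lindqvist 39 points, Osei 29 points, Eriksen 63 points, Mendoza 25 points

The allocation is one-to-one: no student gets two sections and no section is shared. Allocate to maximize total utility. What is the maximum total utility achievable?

Maximum total: 376 points

Optimal: Ghosh→Section 9am (80 points), Lindqvist→Section 10am (95 points), Osei→Section 3pm (82 points), Eriksen→Section 11am (63 points), Mendoza→Section 4pm (56 points) — total 80+95+82+63+56 = 376 points.
Column-greedy (each section in turn goes to its best remaining student) gives 344 points, worse by 32.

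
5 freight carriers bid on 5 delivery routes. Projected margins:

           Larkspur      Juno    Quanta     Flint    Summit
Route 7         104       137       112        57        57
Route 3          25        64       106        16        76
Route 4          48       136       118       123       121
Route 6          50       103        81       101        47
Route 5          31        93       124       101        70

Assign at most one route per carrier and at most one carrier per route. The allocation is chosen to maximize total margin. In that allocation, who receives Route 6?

Flint receives Route 6.

Optimal: Larkspur→Route 7 ($104k), Juno→Route 4 ($136k), Quanta→Route 5 ($124k), Flint→Route 6 ($101k), Summit→Route 3 ($76k) — total 104+136+124+101+76 = $541k.
Max-entry greedy (repeatedly take the single best remaining cell) gives $510k, worse by 31.
Swapping Larkspur↔Juno (Larkspur→Route 4 $48k, Juno→Route 7 $137k) loses 55.
Flint's own top route is Route 4 ($123k), but forcing Flint→Route 4 and reassigning the rest optimally gives only $530k — worse by 11.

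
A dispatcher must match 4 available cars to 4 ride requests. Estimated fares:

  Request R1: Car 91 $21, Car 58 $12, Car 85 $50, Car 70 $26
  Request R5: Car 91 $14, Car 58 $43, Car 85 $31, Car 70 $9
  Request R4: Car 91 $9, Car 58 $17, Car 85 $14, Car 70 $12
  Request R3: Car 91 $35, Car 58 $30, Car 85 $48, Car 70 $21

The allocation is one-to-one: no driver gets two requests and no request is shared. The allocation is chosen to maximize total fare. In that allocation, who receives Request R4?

This is the linear assignment problem.
Optimal: Car 91→Request R3 ($35), Car 58→Request R5 ($43), Car 85→Request R1 ($50), Car 70→Request R4 ($12) — total 35+43+50+12 = $140.
Next-best assignment: Car 91→Request R4, Car 58→Request R5, Car 85→Request R3, Car 70→Request R1 = $126.
Swapping Car 58↔Car 85 (Car 58→Request R1 $12, Car 85→Request R5 $31) loses 50.
No other one-to-one assignment exceeds $140.
Car 70's own top request is Request R1 ($26), but forcing Car 70→Request R1 and reassigning the rest optimally gives only $126 — worse by 14.

Car 70 receives Request R4.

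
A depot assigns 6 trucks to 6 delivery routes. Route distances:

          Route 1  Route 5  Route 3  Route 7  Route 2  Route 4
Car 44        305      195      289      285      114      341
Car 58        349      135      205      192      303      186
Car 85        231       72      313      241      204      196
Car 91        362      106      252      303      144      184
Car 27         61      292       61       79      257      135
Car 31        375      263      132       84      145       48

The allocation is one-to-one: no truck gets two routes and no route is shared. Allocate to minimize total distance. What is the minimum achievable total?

Min total: 720 km

Optimal: Car 44→Route 2 (114 km), Car 58→Route 3 (205 km), Car 85→Route 5 (72 km), Car 91→Route 4 (184 km), Car 27→Route 1 (61 km), Car 31→Route 7 (84 km) — total 114+205+72+184+61+84 = 720 km.
Row-greedy (each truck in turn takes its cheapest remaining route) gives 842 km, worse by 122.
Next-best assignment: Car 44→Route 2, Car 58→Route 7, Car 85→Route 5, Car 91→Route 3, Car 27→Route 1, Car 31→Route 4 = 739 km.
Swapping Car 85↔Car 91 (Car 85→Route 4 196 km, Car 91→Route 5 106 km) adds 46.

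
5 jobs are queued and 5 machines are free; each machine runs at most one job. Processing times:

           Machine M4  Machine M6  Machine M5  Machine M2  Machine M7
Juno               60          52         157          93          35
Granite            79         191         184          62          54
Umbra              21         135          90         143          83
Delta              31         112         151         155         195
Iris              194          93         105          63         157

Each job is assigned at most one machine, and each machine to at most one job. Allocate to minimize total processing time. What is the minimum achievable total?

Minimum total: 290 min

Optimal: Juno→Machine M6 (52 min), Granite→Machine M7 (54 min), Umbra→Machine M5 (90 min), Delta→Machine M4 (31 min), Iris→Machine M2 (63 min) — total 52+54+90+31+63 = 290 min.
Row-greedy (each job in turn takes its cheapest remaining machine) gives 335 min, worse by 45.
Next-best assignment: Juno→Machine M7, Granite→Machine M2, Umbra→Machine M5, Delta→Machine M4, Iris→Machine M6 = 311 min.
Swapping Umbra↔Granite (Umbra→Machine M7 83 min, Granite→Machine M5 184 min) adds 123.
Checked against all permutations: 290 min is optimal.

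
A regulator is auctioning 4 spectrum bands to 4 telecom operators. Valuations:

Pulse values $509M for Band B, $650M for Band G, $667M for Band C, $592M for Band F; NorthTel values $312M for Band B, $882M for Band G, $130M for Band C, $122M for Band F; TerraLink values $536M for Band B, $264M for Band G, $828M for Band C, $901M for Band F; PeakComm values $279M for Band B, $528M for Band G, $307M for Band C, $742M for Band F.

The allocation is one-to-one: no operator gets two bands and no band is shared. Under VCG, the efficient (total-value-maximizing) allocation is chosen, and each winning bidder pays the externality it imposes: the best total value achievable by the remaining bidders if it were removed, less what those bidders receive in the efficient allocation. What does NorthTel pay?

Efficient allocation: Pulse→Band B ($509M), NorthTel→Band G ($882M), TerraLink→Band C ($828M), PeakComm→Band F ($742M); total welfare W = $2961M.
NorthTel receives Band G at value $882M, so the others get W − 882 = $2079M.
Without NorthTel: best allocation of the remaining 3 bidders over all 4 bands is Pulse→Band G ($650M), TerraLink→Band C ($828M), PeakComm→Band F ($742M), total $2220M.
VCG payment = (others' best without NorthTel) − (others' welfare with NorthTel) = 2220 − 2079 = $141M.

NorthTel pays $141M.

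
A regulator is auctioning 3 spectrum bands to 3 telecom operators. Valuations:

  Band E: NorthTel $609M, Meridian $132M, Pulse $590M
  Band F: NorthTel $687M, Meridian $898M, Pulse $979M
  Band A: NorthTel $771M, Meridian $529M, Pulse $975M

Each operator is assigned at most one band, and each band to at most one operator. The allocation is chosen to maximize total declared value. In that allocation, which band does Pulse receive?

Optimal: NorthTel→Band E ($609M), Meridian→Band F ($898M), Pulse→Band A ($975M) — total 609+898+975 = $2482M.
Column-greedy (each band in turn goes to its best remaining operator) gives $2117M, worse by 365.
Swapping NorthTel↔Pulse (NorthTel→Band A $771M, Pulse→Band E $590M) loses 223.
Every other assignment is strictly worse.
Pulse's own top band is Band F ($979M), but forcing Pulse→Band F and reassigning the rest optimally gives only $2117M — worse by 365.

Pulse receives Band A.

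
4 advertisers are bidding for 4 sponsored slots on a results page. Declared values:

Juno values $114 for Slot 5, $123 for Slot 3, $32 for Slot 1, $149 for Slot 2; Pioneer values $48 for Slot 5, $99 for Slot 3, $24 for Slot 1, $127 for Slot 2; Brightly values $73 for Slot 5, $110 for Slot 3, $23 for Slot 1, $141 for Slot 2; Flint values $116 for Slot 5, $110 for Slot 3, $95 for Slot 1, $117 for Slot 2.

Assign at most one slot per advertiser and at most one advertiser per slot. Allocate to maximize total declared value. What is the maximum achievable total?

Max total: $449

Optimal: Juno→Slot 5 ($114), Pioneer→Slot 3 ($99), Brightly→Slot 2 ($141), Flint→Slot 1 ($95) — total 114+99+141+95 = $449.
Row-greedy (each advertiser in turn takes its best remaining slot) gives $416, worse by 33.
Next-best assignment: Juno→Slot 5, Pioneer→Slot 2, Brightly→Slot 3, Flint→Slot 1 = $446.
No other one-to-one assignment exceeds $449.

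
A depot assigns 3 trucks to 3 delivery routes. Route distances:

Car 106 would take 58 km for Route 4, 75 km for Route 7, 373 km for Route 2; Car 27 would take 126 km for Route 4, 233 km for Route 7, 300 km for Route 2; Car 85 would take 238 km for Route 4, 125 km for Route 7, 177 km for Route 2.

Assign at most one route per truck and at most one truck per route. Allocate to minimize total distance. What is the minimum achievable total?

This is the linear assignment problem.
Optimal: Car 106→Route 7 (75 km), Car 27→Route 4 (126 km), Car 85→Route 2 (177 km) — total 75+126+177 = 378 km.
Min-entry greedy (repeatedly take the single cheapest remaining cell) gives 483 km, worse by 105.
Next-best assignment: Car 106→Route 4, Car 27→Route 7, Car 85→Route 2 = 468 km.
Checked against all permutations: 378 km is optimal.

Min total: 378 km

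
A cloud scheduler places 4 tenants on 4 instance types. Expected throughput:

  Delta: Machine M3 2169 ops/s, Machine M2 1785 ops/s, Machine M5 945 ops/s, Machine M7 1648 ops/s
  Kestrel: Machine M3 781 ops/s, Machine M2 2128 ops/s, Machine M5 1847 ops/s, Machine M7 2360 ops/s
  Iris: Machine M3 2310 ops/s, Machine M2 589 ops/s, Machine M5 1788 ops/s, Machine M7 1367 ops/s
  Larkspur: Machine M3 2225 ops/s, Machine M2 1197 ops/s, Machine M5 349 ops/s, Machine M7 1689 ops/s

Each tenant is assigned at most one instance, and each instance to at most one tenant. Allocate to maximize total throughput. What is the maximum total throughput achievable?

Optimal: Delta→Machine M2 (1785 ops/s), Kestrel→Machine M7 (2360 ops/s), Iris→Machine M5 (1788 ops/s), Larkspur→Machine M3 (2225 ops/s) — total 1785+2360+1788+2225 = 8158 ops/s.
Row-greedy (each tenant in turn takes its best remaining instance) gives 7514 ops/s, worse by 644.
No other one-to-one assignment exceeds 8158 ops/s.

Max total: 8158 ops/s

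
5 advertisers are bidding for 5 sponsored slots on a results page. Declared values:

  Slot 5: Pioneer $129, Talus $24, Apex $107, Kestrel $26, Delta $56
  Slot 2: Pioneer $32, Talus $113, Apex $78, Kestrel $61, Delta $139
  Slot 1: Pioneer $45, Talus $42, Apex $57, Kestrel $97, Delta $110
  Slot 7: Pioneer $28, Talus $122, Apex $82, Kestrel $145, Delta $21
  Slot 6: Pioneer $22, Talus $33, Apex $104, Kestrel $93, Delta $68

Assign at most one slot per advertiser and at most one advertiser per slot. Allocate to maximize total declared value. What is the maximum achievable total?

Max total: $601

Optimal: Pioneer→Slot 5 ($129), Talus→Slot 2 ($113), Apex→Slot 6 ($104), Kestrel→Slot 7 ($145), Delta→Slot 1 ($110) — total 129+113+104+145+110 = $601.
Row-greedy (each advertiser in turn takes its best remaining slot) gives $591, worse by 10.
Next-best assignment: Pioneer→Slot 5, Talus→Slot 7, Apex→Slot 6, Kestrel→Slot 1, Delta→Slot 2 = $591.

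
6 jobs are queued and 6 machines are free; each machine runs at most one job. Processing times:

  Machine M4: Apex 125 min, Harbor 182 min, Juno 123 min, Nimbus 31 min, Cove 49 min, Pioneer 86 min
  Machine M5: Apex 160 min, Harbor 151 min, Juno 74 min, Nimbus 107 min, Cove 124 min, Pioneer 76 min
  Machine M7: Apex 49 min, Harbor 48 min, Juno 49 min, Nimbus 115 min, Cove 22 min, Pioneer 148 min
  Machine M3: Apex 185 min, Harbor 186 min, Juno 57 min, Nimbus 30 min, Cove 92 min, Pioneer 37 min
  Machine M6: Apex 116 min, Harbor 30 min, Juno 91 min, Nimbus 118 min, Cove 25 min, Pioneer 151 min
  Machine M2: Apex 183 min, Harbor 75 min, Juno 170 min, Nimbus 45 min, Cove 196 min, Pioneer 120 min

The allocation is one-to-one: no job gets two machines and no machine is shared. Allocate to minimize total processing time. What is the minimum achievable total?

Optimal: Apex→Machine M7 (49 min), Harbor→Machine M6 (30 min), Juno→Machine M5 (74 min), Nimbus→Machine M2 (45 min), Cove→Machine M4 (49 min), Pioneer→Machine M3 (37 min) — total 49+30+74+45+49+37 = 284 min.
Next-best assignment: Apex→Machine M7, Harbor→Machine M2, Juno→Machine M5, Nimbus→Machine M4, Cove→Machine M6, Pioneer→Machine M3 = 291 min.
Swapping Apex↔Pioneer (Apex→Machine M3 185 min, Pioneer→Machine M7 148 min) adds 247.

Minimum total: 284 min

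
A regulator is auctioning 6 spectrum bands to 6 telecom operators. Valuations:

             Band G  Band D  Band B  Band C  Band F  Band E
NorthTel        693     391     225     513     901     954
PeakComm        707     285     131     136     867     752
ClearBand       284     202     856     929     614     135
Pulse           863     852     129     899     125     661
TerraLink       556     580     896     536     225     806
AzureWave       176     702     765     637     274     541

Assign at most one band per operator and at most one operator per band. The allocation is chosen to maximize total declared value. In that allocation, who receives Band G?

Treat this as an assignment problem: match each operator to one band.
Optimal: NorthTel→Band E ($954M), PeakComm→Band F ($867M), ClearBand→Band C ($929M), Pulse→Band G ($863M), TerraLink→Band B ($896M), AzureWave→Band D ($702M) — total 954+867+929+863+896+702 = $5211M.
Column-greedy (each band in turn goes to its best remaining operator) gives $5043M, worse by 168.
Pulse's own top band is Band C ($899M), but forcing Pulse→Band C and reassigning the rest optimally gives only $4871M — worse by 340.

Pulse receives Band G.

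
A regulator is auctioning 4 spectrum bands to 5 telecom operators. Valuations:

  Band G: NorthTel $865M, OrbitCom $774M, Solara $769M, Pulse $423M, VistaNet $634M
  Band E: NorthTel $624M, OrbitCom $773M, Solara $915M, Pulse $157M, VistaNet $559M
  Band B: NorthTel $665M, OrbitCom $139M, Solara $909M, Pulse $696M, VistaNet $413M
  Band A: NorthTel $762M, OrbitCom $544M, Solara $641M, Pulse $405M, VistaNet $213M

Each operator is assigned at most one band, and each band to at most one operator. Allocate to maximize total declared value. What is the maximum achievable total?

This is the linear assignment problem.
Optimal: OrbitCom→Band G ($774M), Solara→Band E ($915M), Pulse→Band B ($696M), NorthTel→Band A ($762M) — total 774+915+696+762 = $3147M.
Max-entry greedy (repeatedly take the single best remaining cell) gives $3020M, worse by 127.
Next-best assignment: VistaNet→Band G, OrbitCom→Band E, Solara→Band B, NorthTel→Band A = $3078M.
Swapping NorthTel↔Pulse (NorthTel→Band B $665M, Pulse→Band A $405M) loses 388.

Maximum total: $3147M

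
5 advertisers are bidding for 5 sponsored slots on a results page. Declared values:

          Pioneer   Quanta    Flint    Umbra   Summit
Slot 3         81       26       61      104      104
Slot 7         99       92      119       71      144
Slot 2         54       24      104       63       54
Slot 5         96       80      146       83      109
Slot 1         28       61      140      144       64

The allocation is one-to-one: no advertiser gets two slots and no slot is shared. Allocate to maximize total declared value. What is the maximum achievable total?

This is the linear assignment problem.
Optimal: Pioneer→Slot 3 ($81), Quanta→Slot 5 ($80), Flint→Slot 2 ($104), Umbra→Slot 1 ($144), Summit→Slot 7 ($144) — total 81+80+104+144+144 = $553.
Column-greedy (each slot in turn goes to its best remaining advertiser) gives $509, worse by 44.
No other one-to-one assignment exceeds $553.

Maximum total: $553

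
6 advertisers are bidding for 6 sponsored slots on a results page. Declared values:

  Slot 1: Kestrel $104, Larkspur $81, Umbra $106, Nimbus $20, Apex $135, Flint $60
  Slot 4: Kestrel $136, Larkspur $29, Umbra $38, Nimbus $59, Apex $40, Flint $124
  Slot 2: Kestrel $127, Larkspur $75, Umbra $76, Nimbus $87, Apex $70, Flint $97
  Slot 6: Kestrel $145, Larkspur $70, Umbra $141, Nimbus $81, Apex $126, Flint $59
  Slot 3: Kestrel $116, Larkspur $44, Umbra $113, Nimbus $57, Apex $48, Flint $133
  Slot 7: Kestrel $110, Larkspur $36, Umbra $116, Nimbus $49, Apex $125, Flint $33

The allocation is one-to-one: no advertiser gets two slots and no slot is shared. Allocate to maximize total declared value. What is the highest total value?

Max total: $703

Optimal: Kestrel→Slot 4 ($136), Larkspur→Slot 1 ($81), Umbra→Slot 6 ($141), Nimbus→Slot 2 ($87), Apex→Slot 7 ($125), Flint→Slot 3 ($133) — total 136+81+141+87+125+133 = $703.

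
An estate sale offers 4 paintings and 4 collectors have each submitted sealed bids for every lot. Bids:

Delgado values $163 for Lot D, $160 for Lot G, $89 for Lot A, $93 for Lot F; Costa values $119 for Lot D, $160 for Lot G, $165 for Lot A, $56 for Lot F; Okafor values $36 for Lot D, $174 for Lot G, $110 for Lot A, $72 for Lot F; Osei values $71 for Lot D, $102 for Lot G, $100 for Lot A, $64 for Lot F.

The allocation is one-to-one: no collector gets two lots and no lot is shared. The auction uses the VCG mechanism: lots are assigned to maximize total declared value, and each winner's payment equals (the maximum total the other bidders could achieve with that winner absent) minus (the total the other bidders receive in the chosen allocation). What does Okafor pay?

Efficient allocation: Delgado→Lot D ($163), Costa→Lot A ($165), Okafor→Lot G ($174), Osei→Lot F ($64); total welfare W = $566.
Okafor receives Lot G at value $174, so the others get W − 174 = $392.
Without Okafor: best allocation of the remaining 3 bidders over all 4 lots is Delgado→Lot D ($163), Costa→Lot A ($165), Osei→Lot G ($102), total $430.
VCG payment = (others' best without Okafor) − (others' welfare with Okafor) = 430 − 392 = $38.

Okafor pays $38.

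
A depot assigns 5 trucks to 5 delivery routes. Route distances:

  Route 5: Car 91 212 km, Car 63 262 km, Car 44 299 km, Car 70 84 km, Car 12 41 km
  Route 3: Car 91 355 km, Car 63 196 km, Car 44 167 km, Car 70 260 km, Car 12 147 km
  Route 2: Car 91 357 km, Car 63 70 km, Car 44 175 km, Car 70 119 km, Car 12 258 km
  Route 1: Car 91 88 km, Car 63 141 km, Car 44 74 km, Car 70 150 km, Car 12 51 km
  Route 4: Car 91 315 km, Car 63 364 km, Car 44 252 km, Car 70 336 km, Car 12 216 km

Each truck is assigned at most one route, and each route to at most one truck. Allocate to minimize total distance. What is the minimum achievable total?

Minimum total: 625 km

Optimal: Car 91→Route 1 (88 km), Car 63→Route 2 (70 km), Car 44→Route 3 (167 km), Car 70→Route 5 (84 km), Car 12→Route 4 (216 km) — total 88+70+167+84+216 = 625 km.
Min-entry greedy (repeatedly take the single cheapest remaining cell) gives 760 km, worse by 135.
No other one-to-one assignment undercuts 625 km.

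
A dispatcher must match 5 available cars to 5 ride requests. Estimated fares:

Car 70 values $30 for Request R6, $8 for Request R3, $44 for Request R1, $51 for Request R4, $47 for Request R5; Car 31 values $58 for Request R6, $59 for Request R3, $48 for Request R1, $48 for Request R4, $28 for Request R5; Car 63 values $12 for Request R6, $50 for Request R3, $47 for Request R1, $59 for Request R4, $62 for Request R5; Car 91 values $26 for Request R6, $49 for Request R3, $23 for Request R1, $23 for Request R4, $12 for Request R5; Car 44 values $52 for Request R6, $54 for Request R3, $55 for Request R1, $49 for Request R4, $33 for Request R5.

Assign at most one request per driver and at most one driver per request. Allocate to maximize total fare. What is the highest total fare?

Optimal: Car 70→Request R4 ($51), Car 31→Request R6 ($58), Car 63→Request R5 ($62), Car 91→Request R3 ($49), Car 44→Request R1 ($55) — total 51+58+62+49+55 = $275.
Column-greedy (each request in turn goes to its best remaining driver) gives $222, worse by 53.
Every other assignment is strictly worse.

Maximum total: $275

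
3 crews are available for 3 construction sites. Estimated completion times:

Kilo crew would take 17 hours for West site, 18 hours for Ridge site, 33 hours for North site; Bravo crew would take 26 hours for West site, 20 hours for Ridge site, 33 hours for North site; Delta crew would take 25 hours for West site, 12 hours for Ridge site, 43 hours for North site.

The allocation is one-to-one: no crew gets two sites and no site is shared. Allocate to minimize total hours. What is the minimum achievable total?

Minimum total: 62 hours

Treat this as an assignment problem: match each crew to one site.
Optimal: Kilo crew→West site (17 hours), Bravo crew→North site (33 hours), Delta crew→Ridge site (12 hours) — total 17+33+12 = 62 hours.
Next-best assignment: Kilo crew→North site, Bravo crew→West site, Delta crew→Ridge site = 71 hours.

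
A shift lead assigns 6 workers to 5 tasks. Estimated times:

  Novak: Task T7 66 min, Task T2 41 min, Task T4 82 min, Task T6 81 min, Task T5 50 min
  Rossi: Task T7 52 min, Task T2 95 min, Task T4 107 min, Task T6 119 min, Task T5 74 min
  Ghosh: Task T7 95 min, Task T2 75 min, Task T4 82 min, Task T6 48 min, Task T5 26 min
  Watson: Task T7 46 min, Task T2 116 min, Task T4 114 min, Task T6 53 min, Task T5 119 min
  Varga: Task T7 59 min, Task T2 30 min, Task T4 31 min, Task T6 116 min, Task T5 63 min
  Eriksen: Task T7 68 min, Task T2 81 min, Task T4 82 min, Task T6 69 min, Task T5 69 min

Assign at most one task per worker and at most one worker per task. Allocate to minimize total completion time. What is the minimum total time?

Min total: 203 min

Optimal: Rossi→Task T7 (52 min), Novak→Task T2 (41 min), Varga→Task T4 (31 min), Watson→Task T6 (53 min), Ghosh→Task T5 (26 min) — total 52+41+31+53+26 = 203 min.
Min-entry greedy (repeatedly take the single cheapest remaining cell) gives 253 min, worse by 50.
No other one-to-one assignment undercuts 203 min.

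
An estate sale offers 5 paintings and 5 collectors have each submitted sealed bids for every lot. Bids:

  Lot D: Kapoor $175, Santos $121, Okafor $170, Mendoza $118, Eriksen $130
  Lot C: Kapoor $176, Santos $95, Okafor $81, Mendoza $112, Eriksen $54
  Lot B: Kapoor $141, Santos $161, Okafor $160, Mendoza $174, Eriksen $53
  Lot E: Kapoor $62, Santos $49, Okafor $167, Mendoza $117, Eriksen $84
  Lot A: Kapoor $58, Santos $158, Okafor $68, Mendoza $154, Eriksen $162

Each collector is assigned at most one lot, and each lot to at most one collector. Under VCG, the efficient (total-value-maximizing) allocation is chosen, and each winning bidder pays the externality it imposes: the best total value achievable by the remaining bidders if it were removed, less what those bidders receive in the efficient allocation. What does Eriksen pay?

Eriksen pays $3.

Efficient allocation: Kapoor→Lot C ($176), Santos→Lot A ($158), Okafor→Lot E ($167), Mendoza→Lot B ($174), Eriksen→Lot D ($130); total welfare W = $805.
Eriksen receives Lot D at value $130, so the others get W − 130 = $675.
Without Eriksen: best allocation of the remaining 4 bidders over all 5 lots is Kapoor→Lot C ($176), Santos→Lot A ($158), Okafor→Lot D ($170), Mendoza→Lot B ($174), total $678.
VCG payment = (others' best without Eriksen) − (others' welfare with Eriksen) = 678 − 675 = $3.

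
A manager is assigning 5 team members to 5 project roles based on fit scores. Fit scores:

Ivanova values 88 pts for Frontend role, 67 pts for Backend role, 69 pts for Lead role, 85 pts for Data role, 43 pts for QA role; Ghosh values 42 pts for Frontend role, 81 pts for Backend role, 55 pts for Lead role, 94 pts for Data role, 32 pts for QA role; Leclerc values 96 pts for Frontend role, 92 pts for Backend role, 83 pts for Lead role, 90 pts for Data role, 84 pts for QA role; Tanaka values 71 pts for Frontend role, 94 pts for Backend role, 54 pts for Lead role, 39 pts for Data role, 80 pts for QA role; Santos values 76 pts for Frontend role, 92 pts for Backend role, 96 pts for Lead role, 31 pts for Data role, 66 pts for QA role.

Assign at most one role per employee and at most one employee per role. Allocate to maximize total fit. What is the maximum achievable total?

Optimal: Ivanova→Frontend role (88 pts), Ghosh→Data role (94 pts), Leclerc→QA role (84 pts), Tanaka→Backend role (94 pts), Santos→Lead role (96 pts) — total 88+94+84+94+96 = 456 pts.
Max-entry greedy (repeatedly take the single best remaining cell) gives 423 pts, worse by 33.
No other one-to-one assignment exceeds 456 pts.

Maximum total: 456 pts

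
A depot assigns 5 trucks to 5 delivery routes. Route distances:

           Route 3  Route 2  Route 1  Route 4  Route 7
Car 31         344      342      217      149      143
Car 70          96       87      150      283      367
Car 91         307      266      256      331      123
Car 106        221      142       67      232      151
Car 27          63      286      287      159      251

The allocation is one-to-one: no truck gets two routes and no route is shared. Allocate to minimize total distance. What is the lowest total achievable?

Minimum total: 489 km

This is a one-to-one assignment (minimum-cost bipartite matching).
Optimal: Car 31→Route 4 (149 km), Car 70→Route 2 (87 km), Car 91→Route 7 (123 km), Car 106→Route 1 (67 km), Car 27→Route 3 (63 km) — total 149+87+123+67+63 = 489 km.
Row-greedy (each truck in turn takes its cheapest remaining route) gives 866 km, worse by 377.
Next-best assignment: Car 31→Route 4, Car 70→Route 1, Car 91→Route 7, Car 106→Route 2, Car 27→Route 3 = 627 km.
Swapping Car 70↔Car 27 (Car 70→Route 3 96 km, Car 27→Route 2 286 km) adds 232.
No other one-to-one assignment undercuts 489 km.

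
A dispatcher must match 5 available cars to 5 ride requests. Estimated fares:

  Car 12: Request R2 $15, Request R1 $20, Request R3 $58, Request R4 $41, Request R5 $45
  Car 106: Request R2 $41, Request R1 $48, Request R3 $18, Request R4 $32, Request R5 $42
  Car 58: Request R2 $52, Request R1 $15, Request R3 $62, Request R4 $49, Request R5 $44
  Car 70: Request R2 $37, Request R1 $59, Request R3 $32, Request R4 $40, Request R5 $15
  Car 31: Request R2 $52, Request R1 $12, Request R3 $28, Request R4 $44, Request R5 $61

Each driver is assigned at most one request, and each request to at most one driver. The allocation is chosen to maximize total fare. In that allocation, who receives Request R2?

This is the linear assignment problem.
Optimal: Car 12→Request R3 ($58), Car 106→Request R2 ($41), Car 58→Request R4 ($49), Car 70→Request R1 ($59), Car 31→Request R5 ($61) — total 58+41+49+59+61 = $268.
Next-best assignment: Car 12→Request R4, Car 106→Request R2, Car 58→Request R3, Car 70→Request R1, Car 31→Request R5 = $264.
Car 106's own top request is Request R1 ($48), but forcing Car 106→Request R1 and reassigning the rest optimally gives only $259 — worse by 9.

Car 106 receives Request R2.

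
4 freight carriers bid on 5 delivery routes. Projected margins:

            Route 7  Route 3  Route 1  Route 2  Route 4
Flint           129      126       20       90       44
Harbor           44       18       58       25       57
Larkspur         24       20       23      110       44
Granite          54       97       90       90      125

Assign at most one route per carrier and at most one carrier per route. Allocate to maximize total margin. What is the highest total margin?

Optimal: Flint→Route 7 ($129k), Harbor→Route 1 ($58k), Larkspur→Route 2 ($110k), Granite→Route 4 ($125k) — total 129+58+110+125 = $422k.
Column-greedy (each route in turn goes to its best remaining carrier) gives $394k, worse by 28.
Next-best assignment: Flint→Route 3, Harbor→Route 1, Larkspur→Route 2, Granite→Route 4 = $419k.
Swapping Harbor↔Granite (Harbor→Route 4 $57k, Granite→Route 1 $90k) loses 36.

Maximum total: $422k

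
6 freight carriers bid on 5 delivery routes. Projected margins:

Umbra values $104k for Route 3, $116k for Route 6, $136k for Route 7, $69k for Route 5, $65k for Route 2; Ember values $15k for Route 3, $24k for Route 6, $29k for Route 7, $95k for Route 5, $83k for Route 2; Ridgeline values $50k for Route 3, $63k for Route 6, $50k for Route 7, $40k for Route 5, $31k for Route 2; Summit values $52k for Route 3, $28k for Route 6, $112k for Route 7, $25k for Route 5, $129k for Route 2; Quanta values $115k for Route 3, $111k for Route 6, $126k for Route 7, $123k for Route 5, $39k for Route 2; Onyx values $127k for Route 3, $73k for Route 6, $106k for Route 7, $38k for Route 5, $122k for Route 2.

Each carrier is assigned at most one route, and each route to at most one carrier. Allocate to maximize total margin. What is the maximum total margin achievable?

Max total: $598k

Optimal: Onyx→Route 3 ($127k), Quanta→Route 6 ($111k), Umbra→Route 7 ($136k), Ember→Route 5 ($95k), Summit→Route 2 ($129k) — total 127+111+136+95+129 = $598k.
Row-greedy (each carrier in turn takes its best remaining route) gives $538k, worse by 60.
Checked against all permutations: $598k is optimal.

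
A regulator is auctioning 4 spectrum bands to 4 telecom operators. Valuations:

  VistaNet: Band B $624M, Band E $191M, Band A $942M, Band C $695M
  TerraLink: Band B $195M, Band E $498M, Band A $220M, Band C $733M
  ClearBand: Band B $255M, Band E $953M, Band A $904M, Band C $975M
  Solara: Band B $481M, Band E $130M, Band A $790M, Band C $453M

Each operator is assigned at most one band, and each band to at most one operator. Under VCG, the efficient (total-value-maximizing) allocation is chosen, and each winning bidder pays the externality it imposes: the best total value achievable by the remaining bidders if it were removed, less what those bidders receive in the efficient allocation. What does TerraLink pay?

Efficient allocation: VistaNet→Band A ($942M), TerraLink→Band C ($733M), ClearBand→Band E ($953M), Solara→Band B ($481M); total welfare W = $3109M.
TerraLink receives Band C at value $733M, so the others get W − 733 = $2376M.
Without TerraLink: best allocation of the remaining 3 bidders over all 4 bands is VistaNet→Band C ($695M), ClearBand→Band E ($953M), Solara→Band A ($790M), total $2438M.
VCG payment = (others' best without TerraLink) − (others' welfare with TerraLink) = 2438 − 2376 = $62M.

TerraLink pays $62M.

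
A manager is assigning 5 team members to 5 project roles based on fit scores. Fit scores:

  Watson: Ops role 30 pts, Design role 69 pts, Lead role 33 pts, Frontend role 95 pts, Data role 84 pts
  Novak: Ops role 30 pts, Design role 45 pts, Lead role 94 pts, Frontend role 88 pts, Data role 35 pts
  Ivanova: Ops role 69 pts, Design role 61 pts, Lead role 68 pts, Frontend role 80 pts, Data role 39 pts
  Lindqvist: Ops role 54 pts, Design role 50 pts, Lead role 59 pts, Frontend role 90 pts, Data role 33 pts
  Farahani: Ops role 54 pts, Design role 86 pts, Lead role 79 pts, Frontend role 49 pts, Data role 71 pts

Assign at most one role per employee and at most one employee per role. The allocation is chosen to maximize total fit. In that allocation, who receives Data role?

Watson receives Data role.

This is a one-to-one assignment (maximum-weight bipartite matching).
Optimal: Watson→Data role (84 pts), Novak→Lead role (94 pts), Ivanova→Ops role (69 pts), Lindqvist→Frontend role (90 pts), Farahani→Design role (86 pts) — total 84+94+69+90+86 = 423 pts.
Row-greedy (each employee in turn takes its best remaining role) gives 379 pts, worse by 44.
Next-best assignment: Watson→Data role, Novak→Lead role, Ivanova→Frontend role, Lindqvist→Ops role, Farahani→Design role = 398 pts.
Watson's own top role is Frontend role (95 pts), but forcing Watson→Frontend role and reassigning the rest optimally gives only 379 pts — worse by 44.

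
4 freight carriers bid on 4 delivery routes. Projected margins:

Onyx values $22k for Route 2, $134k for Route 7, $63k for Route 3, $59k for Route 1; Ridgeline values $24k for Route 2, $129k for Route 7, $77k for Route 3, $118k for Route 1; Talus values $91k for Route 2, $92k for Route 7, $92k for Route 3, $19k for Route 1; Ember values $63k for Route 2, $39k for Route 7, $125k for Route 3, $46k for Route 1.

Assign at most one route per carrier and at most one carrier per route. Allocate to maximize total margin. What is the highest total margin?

Max total: $468k

Optimal: Onyx→Route 7 ($134k), Ridgeline→Route 1 ($118k), Talus→Route 2 ($91k), Ember→Route 3 ($125k) — total 134+118+91+125 = $468k.
Row-greedy (each carrier in turn takes its best remaining route) gives $407k, worse by 61.
Next-best assignment: Onyx→Route 7, Ridgeline→Route 1, Talus→Route 3, Ember→Route 2 = $407k.
Swapping Talus↔Ridgeline (Talus→Route 1 $19k, Ridgeline→Route 2 $24k) loses 166.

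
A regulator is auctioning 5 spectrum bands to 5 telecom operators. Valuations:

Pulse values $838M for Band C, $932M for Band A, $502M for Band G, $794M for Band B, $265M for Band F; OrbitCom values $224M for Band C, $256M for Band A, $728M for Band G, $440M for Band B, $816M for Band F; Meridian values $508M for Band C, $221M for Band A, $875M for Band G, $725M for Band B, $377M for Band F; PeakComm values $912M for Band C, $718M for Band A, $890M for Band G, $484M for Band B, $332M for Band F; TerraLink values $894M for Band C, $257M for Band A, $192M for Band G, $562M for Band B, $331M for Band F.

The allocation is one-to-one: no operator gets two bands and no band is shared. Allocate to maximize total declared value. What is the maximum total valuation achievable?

Maximum total: $4257M

Optimal: Pulse→Band A ($932M), OrbitCom→Band F ($816M), Meridian→Band B ($725M), PeakComm→Band G ($890M), TerraLink→Band C ($894M) — total 932+816+725+890+894 = $4257M.
Row-greedy (each operator in turn takes its best remaining band) gives $4097M, worse by 160.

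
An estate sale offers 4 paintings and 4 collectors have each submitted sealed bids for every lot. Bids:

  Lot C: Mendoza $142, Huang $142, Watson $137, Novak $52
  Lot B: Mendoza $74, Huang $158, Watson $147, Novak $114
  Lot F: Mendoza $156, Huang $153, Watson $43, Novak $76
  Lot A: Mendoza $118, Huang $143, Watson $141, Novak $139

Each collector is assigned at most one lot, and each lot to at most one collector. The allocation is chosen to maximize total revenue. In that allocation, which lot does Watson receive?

This is the linear assignment problem.
Optimal: Mendoza→Lot F ($156), Huang→Lot B ($158), Watson→Lot C ($137), Novak→Lot A ($139) — total 156+158+137+139 = $590.
Column-greedy (each lot in turn goes to its best remaining collector) gives $517, worse by 73.
Watson's own top lot is Lot B ($147), but forcing Watson→Lot B and reassigning the rest optimally gives only $584 — worse by 6.

Watson receives Lot C.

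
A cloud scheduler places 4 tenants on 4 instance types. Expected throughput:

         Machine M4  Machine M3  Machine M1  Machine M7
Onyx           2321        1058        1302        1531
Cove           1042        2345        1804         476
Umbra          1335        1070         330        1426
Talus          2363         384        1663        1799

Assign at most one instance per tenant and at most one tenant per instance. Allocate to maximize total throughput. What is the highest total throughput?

This is a one-to-one assignment (maximum-weight bipartite matching).
Optimal: Onyx→Machine M4 (2321 ops/s), Cove→Machine M3 (2345 ops/s), Umbra→Machine M7 (1426 ops/s), Talus→Machine M1 (1663 ops/s) — total 2321+2345+1426+1663 = 7755 ops/s.
Max-entry greedy (repeatedly take the single best remaining cell) gives 6569 ops/s, worse by 1186.

Maximum total: 7755 ops/s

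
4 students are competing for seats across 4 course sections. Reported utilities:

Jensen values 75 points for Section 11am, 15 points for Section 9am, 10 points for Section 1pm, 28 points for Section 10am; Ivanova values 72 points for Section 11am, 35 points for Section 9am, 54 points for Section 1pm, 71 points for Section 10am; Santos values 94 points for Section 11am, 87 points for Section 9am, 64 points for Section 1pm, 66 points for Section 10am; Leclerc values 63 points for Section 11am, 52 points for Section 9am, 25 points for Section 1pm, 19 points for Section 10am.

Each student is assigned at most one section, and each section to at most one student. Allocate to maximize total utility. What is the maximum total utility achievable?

Maximum total: 262 points

Optimal: Jensen→Section 11am (75 points), Ivanova→Section 10am (71 points), Santos→Section 1pm (64 points), Leclerc→Section 9am (52 points) — total 75+71+64+52 = 262 points.
Row-greedy (each student in turn takes its best remaining section) gives 258 points, worse by 4.
Checked against all permutations: 262 points is optimal.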